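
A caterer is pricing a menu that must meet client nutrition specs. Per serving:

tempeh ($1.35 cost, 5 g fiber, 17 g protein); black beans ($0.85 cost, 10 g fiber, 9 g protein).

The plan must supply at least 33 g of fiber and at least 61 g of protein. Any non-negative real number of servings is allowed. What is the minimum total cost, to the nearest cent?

Check every corner: each single food scaled to meet both minima, and each pair solved so both constraints bind.
tempeh only: max(33/5, 61/17) = 6.6 servings → $8.91.
black beans only: max(33/10, 61/9) = 6.778 servings → $5.76.
tempeh + black beans with both tight: 2.504 servings and 2.048 servings → $5.12.
Cheapest feasible corner: $5.12.

$5.12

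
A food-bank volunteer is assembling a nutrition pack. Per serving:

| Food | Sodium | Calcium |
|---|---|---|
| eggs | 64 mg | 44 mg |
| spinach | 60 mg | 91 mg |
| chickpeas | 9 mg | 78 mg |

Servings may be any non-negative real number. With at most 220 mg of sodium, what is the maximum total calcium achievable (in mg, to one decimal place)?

Calcium per mg sodium: chickpeas 8.667, spinach 1.517, eggs 0.6875.
With no serving limits, spend the whole sodium allowance on chickpeas: 220 mg / 9 mg × 78 mg = 1906.7 mg.

1906.7 mg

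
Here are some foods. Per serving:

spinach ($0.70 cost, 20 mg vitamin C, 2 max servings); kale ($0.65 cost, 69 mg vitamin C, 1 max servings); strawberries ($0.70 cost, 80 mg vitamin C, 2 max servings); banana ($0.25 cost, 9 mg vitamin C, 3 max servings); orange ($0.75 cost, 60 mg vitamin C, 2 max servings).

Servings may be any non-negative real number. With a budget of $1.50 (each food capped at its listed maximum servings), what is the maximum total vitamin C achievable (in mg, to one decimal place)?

Vitamin C per dollar: strawberries 114.3, kale 106.2, orange 80, banana 36, spinach 28.57.
Take 2 servings of strawberries: spends $1.40, +160.0 mg vitamin C (running total 160.0 mg).
Take 0.1538 servings of kale: spends $0.10, +10.6 mg vitamin C (running total 170.6 mg).
Greedy by best ratio exhausts the cost allowance optimally: 170.6 mg.

170.6 mg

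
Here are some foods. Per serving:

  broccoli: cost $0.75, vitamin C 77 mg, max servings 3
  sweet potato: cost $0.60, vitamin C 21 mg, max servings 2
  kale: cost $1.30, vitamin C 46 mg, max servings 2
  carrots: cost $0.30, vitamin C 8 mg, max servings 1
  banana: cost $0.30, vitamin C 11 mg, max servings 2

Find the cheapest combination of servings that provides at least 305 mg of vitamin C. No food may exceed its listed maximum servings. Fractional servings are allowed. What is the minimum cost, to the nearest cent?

Cost per mg of vitamin C: broccoli $0.0097, banana $0.0273, kale $0.0283, sweet potato $0.0286, carrots $0.0375.
Take 3 servings of broccoli: +231.0 mg vitamin C for $2.25 (total $2.25, still need 74.0 mg).
Take 2 servings of banana: +22.0 mg vitamin C for $0.60 (total $2.85, still need 52.0 mg).
Take 1.13 servings of kale: +52.0 mg vitamin C for $1.47 (total $4.32, still need 0.0 mg).
Filling from the cheapest source first is optimal under one linear minimum: $4.32.

$4.32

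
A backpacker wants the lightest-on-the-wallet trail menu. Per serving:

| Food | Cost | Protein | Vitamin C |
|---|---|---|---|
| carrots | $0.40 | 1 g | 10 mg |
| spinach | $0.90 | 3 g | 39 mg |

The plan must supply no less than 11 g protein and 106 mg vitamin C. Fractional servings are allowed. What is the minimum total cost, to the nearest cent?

Two binding constraints pin down two serving amounts, so the optimal mix uses at most two foods. The candidates are each food alone (scaled to the tighter of protein/vitamin C) and each pair with both constraints tight.
carrots only: max(11/1, 106/10) = 11 servings → $4.40.
spinach only: max(11/3, 106/39) = 3.667 servings → $3.30.
carrots + spinach: intersection lies outside the first quadrant.
The minimum over all feasible corners is $3.30.

$3.30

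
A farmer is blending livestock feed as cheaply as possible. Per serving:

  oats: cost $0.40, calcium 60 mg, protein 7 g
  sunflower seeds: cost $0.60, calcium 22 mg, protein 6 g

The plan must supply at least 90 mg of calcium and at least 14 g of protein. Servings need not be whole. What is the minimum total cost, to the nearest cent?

$0.80

An LP optimum is at a vertex; with two nutrient constraints at most two foods are used. Check each candidate.
oats only: max(90/60, 14/7) = 2 servings → $0.80.
sunflower seeds only: max(90/22, 14/6) = 4.091 servings → $2.45.
oats + sunflower seeds with both tight: 1.126 servings and 1.019 servings → $1.06.
So the least-cost plan costs $0.80.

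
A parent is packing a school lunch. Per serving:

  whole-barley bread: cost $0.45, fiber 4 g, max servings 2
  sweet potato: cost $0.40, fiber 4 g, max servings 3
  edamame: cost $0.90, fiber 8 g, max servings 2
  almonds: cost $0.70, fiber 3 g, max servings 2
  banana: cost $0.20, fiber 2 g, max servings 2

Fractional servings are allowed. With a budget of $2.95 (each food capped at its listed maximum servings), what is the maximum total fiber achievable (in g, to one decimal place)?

28.0 g

Fiber per dollar: sweet potato 10, banana 10, whole-barley bread 8.889, edamame 8.889, almonds 4.286.
Take 3 servings of sweet potato: spends $1.20, +12.0 g fiber (running total 12.0 g).
Take 2 servings of banana: spends $0.40, +4.0 g fiber (running total 16.0 g).
Take 2 servings of whole-barley bread: spends $0.90, +8.0 g fiber (running total 24.0 g).
Take 0.5 servings of edamame: spends $0.45, +4.0 g fiber (running total 28.0 g).
Greedy by best ratio exhausts the cost allowance optimally: 28.0 g.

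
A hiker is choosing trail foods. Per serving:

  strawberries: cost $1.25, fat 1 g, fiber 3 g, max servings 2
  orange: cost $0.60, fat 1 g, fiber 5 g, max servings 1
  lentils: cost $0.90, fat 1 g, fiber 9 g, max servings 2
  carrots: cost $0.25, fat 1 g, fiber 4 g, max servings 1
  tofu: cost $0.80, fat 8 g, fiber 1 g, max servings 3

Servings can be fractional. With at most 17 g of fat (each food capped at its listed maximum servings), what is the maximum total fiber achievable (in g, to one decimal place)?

Fiber per g fat: lentils 9, orange 5, carrots 4, strawberries 3, tofu 0.125.
Take 2 servings of lentils: uses 2 g fat, +18.0 g fiber (running total 18.0 g).
Take 1 serving of orange: uses 1 g fat, +5.0 g fiber (running total 23.0 g).
Take 1 serving of carrots: uses 1 g fat, +4.0 g fiber (running total 27.0 g).
Take 2 servings of strawberries: uses 2 g fat, +6.0 g fiber (running total 33.0 g).
Take 1.375 servings of tofu: uses 11 g fat, +1.4 g fiber (running total 34.4 g).
Greedy by best ratio exhausts the fat allowance optimally: 34.4 g.

34.4 g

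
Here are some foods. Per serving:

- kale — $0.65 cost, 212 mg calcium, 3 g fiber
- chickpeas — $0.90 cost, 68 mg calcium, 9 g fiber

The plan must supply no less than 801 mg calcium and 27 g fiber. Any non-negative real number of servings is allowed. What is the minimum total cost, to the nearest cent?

$3.80

For a min-cost LP with two ≥-constraints, a basic feasible solution has at most two positive variables.
kale only: max(801/212, 27/3) = 9 servings → $5.85.
chickpeas only: max(801/68, 27/9) = 11.78 servings → $10.60.
kale + chickpeas with both tight: 3.153 servings and 1.949 servings → $3.80.
So the least-cost plan costs $3.80.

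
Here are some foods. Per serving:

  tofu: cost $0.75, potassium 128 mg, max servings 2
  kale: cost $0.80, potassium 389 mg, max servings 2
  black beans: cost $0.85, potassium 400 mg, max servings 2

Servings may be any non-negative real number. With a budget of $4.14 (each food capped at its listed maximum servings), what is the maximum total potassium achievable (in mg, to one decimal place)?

Potassium per dollar: kale 486.2, black beans 470.6, tofu 170.7.
Take 2 servings of kale: spends $1.60, +778.0 mg potassium (running total 778.0 mg).
Take 2 servings of black beans: spends $1.70, +800.0 mg potassium (running total 1578.0 mg).
Take 1.12 servings of tofu: spends $0.84, +143.4 mg potassium (running total 1721.4 mg).
Filling greedily by potassium-per-dollar is optimal for one linear limit, giving 1721.4 mg.

1721.4 mg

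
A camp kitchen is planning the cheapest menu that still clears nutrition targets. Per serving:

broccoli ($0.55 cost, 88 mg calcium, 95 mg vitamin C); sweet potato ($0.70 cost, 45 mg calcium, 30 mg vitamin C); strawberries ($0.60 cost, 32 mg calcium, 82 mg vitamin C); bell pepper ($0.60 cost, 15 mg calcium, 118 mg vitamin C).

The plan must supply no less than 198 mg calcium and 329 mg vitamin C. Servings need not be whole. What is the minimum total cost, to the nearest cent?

$1.81

The cheapest plan sits at a corner of the feasible region — with two constraints it uses at most two foods.
broccoli only: max(198/88, 329/95) = 3.463 servings → $1.90.
sweet potato only: max(198/45, 329/30) = 10.97 servings → $7.68.
strawberries only: max(198/32, 329/82) = 6.188 servings → $3.71.
bell pepper only: max(198/15, 329/118) = 13.2 servings → $7.92.
broccoli + sweet potato with both targets exact would need a negative amount; discard.
broccoli + strawberries with both tight: 1.367 servings and 2.429 servings → $2.21.
broccoli + bell pepper with both tight: 2.057 servings and 1.132 servings → $1.81.
sweet potato + strawberries with both tight: 2.091 servings and 3.247 servings → $3.41.
sweet potato + bell pepper with both tight: 3.792 servings and 1.824 servings → $3.75.
strawberries + bell pepper: the both-tight solution has a negative serving — not a feasible corner.
So the least-cost plan costs $1.81.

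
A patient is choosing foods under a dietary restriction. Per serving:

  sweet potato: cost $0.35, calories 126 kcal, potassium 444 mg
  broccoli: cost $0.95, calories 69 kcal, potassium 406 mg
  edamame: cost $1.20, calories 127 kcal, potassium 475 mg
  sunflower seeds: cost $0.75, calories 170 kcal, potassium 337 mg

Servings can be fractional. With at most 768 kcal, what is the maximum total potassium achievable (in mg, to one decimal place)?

Potassium per kcal: broccoli 5.884, edamame 3.74, sweet potato 3.524, sunflower seeds 1.982.
With no serving limits, spend the whole calories allowance on broccoli: 768 kcal / 69 kcal × 406 mg = 4519.0 mg.

4519.0 mg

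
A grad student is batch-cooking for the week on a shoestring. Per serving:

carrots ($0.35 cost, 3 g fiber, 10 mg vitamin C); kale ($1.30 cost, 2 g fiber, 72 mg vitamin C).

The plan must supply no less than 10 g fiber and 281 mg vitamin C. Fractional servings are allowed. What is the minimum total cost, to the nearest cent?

$5.21

With two linear requirements the optimum uses one or two foods; enumerate the corners.
carrots only: max(10/3, 281/10) = 28.1 servings → $9.84.
kale only: max(10/2, 281/72) = 5 servings → $6.50.
carrots + kale with both tight: 0.8061 servings and 3.791 servings → $5.21.
Cheapest feasible corner: $5.21.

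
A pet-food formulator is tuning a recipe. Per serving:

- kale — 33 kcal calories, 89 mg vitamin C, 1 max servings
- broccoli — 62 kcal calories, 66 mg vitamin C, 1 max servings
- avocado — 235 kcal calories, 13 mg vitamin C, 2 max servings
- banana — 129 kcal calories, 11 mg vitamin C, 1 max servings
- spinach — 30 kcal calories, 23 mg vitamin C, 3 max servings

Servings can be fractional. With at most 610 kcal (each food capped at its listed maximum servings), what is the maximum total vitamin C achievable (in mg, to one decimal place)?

251.4 mg

Vitamin C per kcal: kale 2.697, broccoli 1.065, spinach 0.7667, banana 0.08527, avocado 0.05532.
Take 1 serving of kale: uses 33 kcal, +89.0 mg vitamin C (running total 89.0 mg).
Take 1 serving of broccoli: uses 62 kcal, +66.0 mg vitamin C (running total 155.0 mg).
Take 3 servings of spinach: uses 90 kcal, +69.0 mg vitamin C (running total 224.0 mg).
Take 1 serving of banana: uses 129 kcal, +11.0 mg vitamin C (running total 235.0 mg).
Take 1.26 servings of avocado: uses 296 kcal, +16.4 mg vitamin C (running total 251.4 mg).
Filling greedily by vitamin C-per-kcal is optimal for one linear limit, giving 251.4 mg.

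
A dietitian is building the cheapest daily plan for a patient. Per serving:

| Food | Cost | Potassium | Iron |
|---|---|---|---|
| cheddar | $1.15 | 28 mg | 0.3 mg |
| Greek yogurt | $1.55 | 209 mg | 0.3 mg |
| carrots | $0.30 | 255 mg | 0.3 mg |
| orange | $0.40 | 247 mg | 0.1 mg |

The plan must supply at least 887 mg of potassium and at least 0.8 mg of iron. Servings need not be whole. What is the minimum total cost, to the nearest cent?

$1.04

With two linear requirements the optimum uses one or two foods; enumerate the corners.
cheddar only: max(887/28, 0.8/0.3) = 31.68 servings → $36.43.
Greek yogurt only: max(887/209, 0.8/0.3) = 4.244 servings → $6.58.
carrots only: max(887/255, 0.8/0.3) = 3.478 servings → $1.04.
orange only: max(887/247, 0.8/0.1) = 8 servings → $3.20.
cheddar + Greek yogurt: the both-tight solution has a negative serving — not a feasible corner.
cheddar + carrots: the both-tight solution has a negative serving — not a feasible corner.
cheddar + orange with both tight: 1.527 servings and 3.418 servings → $3.12.
Greek yogurt + carrots: intersection lies outside the first quadrant.
Greek yogurt + orange with both tight: 2.047 servings and 1.859 servings → $3.92.
carrots + orange with both tight: 2.241 servings and 1.278 servings → $1.18.
So the least-cost plan costs $1.04.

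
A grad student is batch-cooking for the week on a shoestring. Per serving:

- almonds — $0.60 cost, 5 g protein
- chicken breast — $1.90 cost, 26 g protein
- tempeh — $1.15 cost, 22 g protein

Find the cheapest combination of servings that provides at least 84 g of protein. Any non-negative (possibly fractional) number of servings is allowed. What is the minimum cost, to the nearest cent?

Cost per g of protein: tempeh $0.0523, chicken breast $0.0731, almonds $0.1200.
With no serving limits, use only tempeh: 84 g / 22 g = 3.818 servings × $1.15 = $4.39.

$4.39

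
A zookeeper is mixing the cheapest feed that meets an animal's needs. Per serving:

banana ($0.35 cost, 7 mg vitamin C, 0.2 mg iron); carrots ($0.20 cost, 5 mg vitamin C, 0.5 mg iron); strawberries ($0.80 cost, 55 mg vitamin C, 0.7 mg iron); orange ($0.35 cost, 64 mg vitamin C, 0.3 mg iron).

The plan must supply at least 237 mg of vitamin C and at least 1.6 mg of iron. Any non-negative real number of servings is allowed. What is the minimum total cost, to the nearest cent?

$1.47

banana only: max(237/7, 1.6/0.2) = 33.86 servings → $11.85.
carrots only: max(237/5, 1.6/0.5) = 47.4 servings → $9.48.
strawberries only: max(237/55, 1.6/0.7) = 4.309 servings → $3.45.
orange only: max(237/64, 1.6/0.3) = 5.333 servings → $1.87.
banana + carrots: intersection lies outside the first quadrant.
banana + strawberries: the both-tight solution has a negative serving — not a feasible corner.
banana + orange with both tight: 2.925 servings and 3.383 servings → $2.21.
carrots + strawberries: the both-tight solution has a negative serving — not a feasible corner.
carrots + orange with both tight: 1.026 servings and 3.623 servings → $1.47.
strawberries + orange with both tight: 1.106 servings and 2.753 servings → $1.85.
So the least-cost plan costs $1.47.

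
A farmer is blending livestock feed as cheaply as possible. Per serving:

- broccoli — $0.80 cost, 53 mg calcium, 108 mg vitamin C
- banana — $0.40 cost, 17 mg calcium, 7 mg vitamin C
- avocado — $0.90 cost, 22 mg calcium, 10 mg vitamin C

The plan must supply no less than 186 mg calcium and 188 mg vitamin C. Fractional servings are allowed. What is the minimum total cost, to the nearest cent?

$2.81

Compare the cost at each extreme point of the feasible region.
broccoli only: max(186/53, 188/108) = 3.509 servings → $2.81.
banana only: max(186/17, 188/7) = 26.86 servings → $10.74.
avocado only: max(186/22, 188/10) = 18.8 servings → $16.92.
broccoli + banana with both tight: 1.293 servings and 6.911 servings → $3.80.
broccoli + avocado with both tight: 1.233 servings and 5.484 servings → $5.92.
banana + avocado: the both-tight solution has a negative serving — not a feasible corner.
So the least-cost plan costs $2.81.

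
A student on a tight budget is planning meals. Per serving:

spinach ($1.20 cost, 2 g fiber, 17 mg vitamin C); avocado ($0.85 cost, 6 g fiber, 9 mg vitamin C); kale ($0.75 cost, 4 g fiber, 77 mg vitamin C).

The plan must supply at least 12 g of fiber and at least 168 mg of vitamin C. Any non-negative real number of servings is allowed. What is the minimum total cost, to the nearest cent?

$2.09

At the optimum either one food covers both requirements or two foods hit both targets exactly; no other combination can be cheaper.
spinach only: max(12/2, 168/17) = 9.882 servings → $11.86.
avocado only: max(12/6, 168/9) = 18.67 servings → $15.87.
kale only: max(12/4, 168/77) = 3 servings → $2.25.
spinach + avocado with both targets exact would need a negative amount; discard.
spinach + kale with both tight: 2.93 servings and 1.535 servings → $4.67.
avocado + kale with both tight: 0.5915 servings and 2.113 servings → $2.09.
The minimum over all feasible corners is $2.09.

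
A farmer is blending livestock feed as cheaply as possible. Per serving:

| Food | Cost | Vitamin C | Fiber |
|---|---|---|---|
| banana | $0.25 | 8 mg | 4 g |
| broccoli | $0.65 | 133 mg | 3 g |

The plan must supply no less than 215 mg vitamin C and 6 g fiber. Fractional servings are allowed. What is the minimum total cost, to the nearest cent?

Two binding constraints pin down two serving amounts, so the optimal mix uses at most two foods. The candidates are each food alone (scaled to the tighter of vitamin C/fiber) and each pair with both constraints tight.
banana only: max(215/8, 6/4) = 26.88 servings → $6.72.
broccoli only: max(215/133, 6/3) = 2 servings → $1.30.
banana + broccoli with both tight: 0.3012 servings and 1.598 servings → $1.11.
The minimum over all feasible corners is $1.11.

$1.11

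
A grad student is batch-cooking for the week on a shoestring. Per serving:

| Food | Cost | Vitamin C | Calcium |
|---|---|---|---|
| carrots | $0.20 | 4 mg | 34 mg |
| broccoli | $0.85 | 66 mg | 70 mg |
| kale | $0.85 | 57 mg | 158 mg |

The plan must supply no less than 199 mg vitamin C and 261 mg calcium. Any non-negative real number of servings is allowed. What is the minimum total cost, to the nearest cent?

$2.62

At the optimum either one food covers both requirements or two foods hit both targets exactly; no other combination can be cheaper.
carrots only: max(199/4, 261/34) = 49.75 servings → $9.95.
broccoli only: max(199/66, 261/70) = 3.729 servings → $3.17.
kale only: max(199/57, 261/158) = 3.491 servings → $2.97.
carrots + broccoli with both tight: 1.678 servings and 2.913 servings → $2.81.
carrots + kale with both targets exact would need a negative amount; discard.
broccoli + kale with both tight: 2.573 servings and 0.512 servings → $2.62.
Cheapest feasible corner: $2.62.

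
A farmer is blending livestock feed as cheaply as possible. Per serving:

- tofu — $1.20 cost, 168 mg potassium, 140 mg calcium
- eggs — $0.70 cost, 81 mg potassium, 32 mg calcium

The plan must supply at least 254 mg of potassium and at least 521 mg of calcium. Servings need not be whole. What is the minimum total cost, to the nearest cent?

$4.47

A basic optimal solution has at most two foods positive. Try each food alone and each pair with both targets met exactly.
tofu only: max(254/168, 521/140) = 3.721 servings → $4.47.
eggs only: max(254/81, 521/32) = 16.28 servings → $11.40.
tofu + eggs: intersection lies outside the first quadrant.
The minimum over all feasible corners is $4.47.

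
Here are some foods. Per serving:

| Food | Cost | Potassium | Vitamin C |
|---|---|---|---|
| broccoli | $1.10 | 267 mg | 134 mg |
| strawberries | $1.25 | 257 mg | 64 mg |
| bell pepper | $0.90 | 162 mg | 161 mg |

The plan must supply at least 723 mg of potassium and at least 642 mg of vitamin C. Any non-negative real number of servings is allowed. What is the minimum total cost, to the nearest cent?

A basic optimal solution has at most two foods positive. Try each food alone and each pair with both targets met exactly.
broccoli only: max(723/267, 642/134) = 4.791 servings → $5.27.
strawberries only: max(723/257, 642/64) = 10.03 servings → $12.54.
bell pepper only: max(723/162, 642/161) = 4.463 servings → $4.02.
broccoli + strawberries: the both-tight solution has a negative serving — not a feasible corner.
broccoli + bell pepper with both tight: 0.5827 servings and 3.503 servings → $3.79.
strawberries + bell pepper with both tight: 0.3999 servings and 3.829 servings → $3.95.
So the least-cost plan costs $3.79.

$3.79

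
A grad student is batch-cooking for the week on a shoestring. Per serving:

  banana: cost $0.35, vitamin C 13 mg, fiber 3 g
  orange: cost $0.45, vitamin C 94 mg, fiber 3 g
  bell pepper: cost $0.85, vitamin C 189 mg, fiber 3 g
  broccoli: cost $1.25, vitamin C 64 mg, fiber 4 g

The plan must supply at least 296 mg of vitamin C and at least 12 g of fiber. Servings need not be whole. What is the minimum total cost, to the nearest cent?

At the optimum either one food covers both requirements or two foods hit both targets exactly; no other combination can be cheaper.
banana only: max(296/13, 12/3) = 22.77 servings → $7.97.
orange only: max(296/94, 12/3) = 4 servings → $1.80.
bell pepper only: max(296/189, 12/3) = 4 servings → $3.40.
broccoli only: max(296/64, 12/4) = 4.625 servings → $5.78.
banana + orange with both tight: 0.9877 servings and 3.012 servings → $1.70.
banana + bell pepper with both tight: 2.614 servings and 1.386 servings → $2.09.
banana + broccoli: intersection lies outside the first quadrant.
orange + bell pepper: the both-tight solution has a negative serving — not a feasible corner.
orange + broccoli with both tight: 2.261 servings and 1.304 servings → $2.65.
bell pepper + broccoli with both tight: 0.7376 servings and 2.447 servings → $3.69.
Cheapest feasible corner: $1.70.

$1.70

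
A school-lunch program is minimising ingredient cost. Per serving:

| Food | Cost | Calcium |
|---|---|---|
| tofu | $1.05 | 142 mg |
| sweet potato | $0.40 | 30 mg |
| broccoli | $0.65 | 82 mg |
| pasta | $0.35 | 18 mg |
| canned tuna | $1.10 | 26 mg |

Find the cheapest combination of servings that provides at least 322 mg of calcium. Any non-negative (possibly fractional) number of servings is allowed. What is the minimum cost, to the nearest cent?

$2.38

Cost per mg of calcium: tofu $0.0074, broccoli $0.0079, sweet potato $0.0133, pasta $0.0194, canned tuna $0.0423.
With no serving limits, use only tofu: 322 mg / 142 mg = 2.268 servings × $1.05 = $2.38.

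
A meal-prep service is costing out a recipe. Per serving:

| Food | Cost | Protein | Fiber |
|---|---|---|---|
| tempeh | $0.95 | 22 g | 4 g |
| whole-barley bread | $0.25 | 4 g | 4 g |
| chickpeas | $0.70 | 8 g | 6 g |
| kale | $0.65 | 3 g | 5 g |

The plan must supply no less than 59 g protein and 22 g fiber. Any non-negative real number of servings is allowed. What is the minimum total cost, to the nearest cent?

At the optimum either one food covers both requirements or two foods hit both targets exactly; no other combination can be cheaper.
tempeh only: max(59/22, 22/4) = 5.5 servings → $5.22.
whole-barley bread only: max(59/4, 22/4) = 14.75 servings → $3.69.
chickpeas only: max(59/8, 22/6) = 7.375 servings → $5.16.
kale only: max(59/3, 22/5) = 19.67 servings → $12.78.
tempeh + whole-barley bread with both tight: 2.056 servings and 3.444 servings → $2.81.
tempeh + chickpeas with both tight: 1.78 servings and 2.48 servings → $3.43.
tempeh + kale with both tight: 2.337 servings and 2.531 servings → $3.86.
whole-barley bread + chickpeas with both targets exact would need a negative amount; discard.
whole-barley bread + kale with both targets exact would need a negative amount; discard.
chickpeas + kale with both targets exact would need a negative amount; discard.
The minimum over all feasible corners is $2.81.

$2.81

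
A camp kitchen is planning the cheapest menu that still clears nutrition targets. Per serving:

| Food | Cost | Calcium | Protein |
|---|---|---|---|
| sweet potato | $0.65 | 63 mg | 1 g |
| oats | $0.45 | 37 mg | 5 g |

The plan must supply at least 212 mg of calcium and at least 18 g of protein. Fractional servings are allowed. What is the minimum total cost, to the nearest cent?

$2.41

This is a tiny linear program; its minimum lies at a vertex of the feasible set. List the vertices and price them.
sweet potato only: max(212/63, 18/1) = 18 servings → $11.70.
oats only: max(212/37, 18/5) = 5.73 servings → $2.58.
sweet potato + oats with both tight: 1.417 servings and 3.317 servings → $2.41.
Cheapest feasible corner: $2.41.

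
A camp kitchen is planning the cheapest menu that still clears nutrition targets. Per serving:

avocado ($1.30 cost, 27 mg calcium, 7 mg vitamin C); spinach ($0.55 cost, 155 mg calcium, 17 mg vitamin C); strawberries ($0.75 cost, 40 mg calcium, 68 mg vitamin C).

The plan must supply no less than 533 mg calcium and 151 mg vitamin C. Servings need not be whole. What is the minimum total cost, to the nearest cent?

An LP optimum is at a vertex; with two nutrient constraints at most two foods are used. Check each candidate.
avocado only: max(533/27, 151/7) = 21.57 servings → $28.04.
spinach only: max(533/155, 151/17) = 8.882 servings → $4.89.
strawberries only: max(533/40, 151/68) = 13.32 servings → $9.99.
avocado + spinach: the both-tight solution has a negative serving — not a feasible corner.
avocado + strawberries with both tight: 19.41 servings and 0.2224 servings → $25.40.
spinach + strawberries with both tight: 3.063 servings and 1.455 servings → $2.78.
Cheapest feasible corner: $2.78.

$2.78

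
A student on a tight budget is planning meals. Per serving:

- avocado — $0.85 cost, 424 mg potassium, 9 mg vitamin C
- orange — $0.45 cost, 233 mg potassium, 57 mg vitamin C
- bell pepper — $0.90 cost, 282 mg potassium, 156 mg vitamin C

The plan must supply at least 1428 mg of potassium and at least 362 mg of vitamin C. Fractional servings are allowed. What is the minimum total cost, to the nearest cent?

At the optimum either one food covers both requirements or two foods hit both targets exactly; no other combination can be cheaper.
avocado only: max(1428/424, 362/9) = 40.22 servings → $34.19.
orange only: max(1428/233, 362/57) = 6.351 servings → $2.86.
bell pepper only: max(1428/282, 362/156) = 5.064 servings → $4.56.
avocado + orange: intersection lies outside the first quadrant.
avocado + bell pepper with both tight: 1.897 servings and 2.211 servings → $3.60.
orange + bell pepper with both tight: 5.953 servings and 0.1455 servings → $2.81.
The minimum over all feasible corners is $2.81.

$2.81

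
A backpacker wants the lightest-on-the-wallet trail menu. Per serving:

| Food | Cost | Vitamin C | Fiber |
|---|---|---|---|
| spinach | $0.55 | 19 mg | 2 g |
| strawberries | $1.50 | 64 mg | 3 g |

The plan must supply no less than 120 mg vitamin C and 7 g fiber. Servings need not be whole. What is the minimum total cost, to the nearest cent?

At the optimum either one food covers both requirements or two foods hit both targets exactly; no other combination can be cheaper.
spinach only: max(120/19, 7/2) = 6.316 servings → $3.47.
strawberries only: max(120/64, 7/3) = 2.333 servings → $3.50.
spinach + strawberries with both tight: 1.239 servings and 1.507 servings → $2.94.
Cheapest feasible corner: $2.94.

$2.94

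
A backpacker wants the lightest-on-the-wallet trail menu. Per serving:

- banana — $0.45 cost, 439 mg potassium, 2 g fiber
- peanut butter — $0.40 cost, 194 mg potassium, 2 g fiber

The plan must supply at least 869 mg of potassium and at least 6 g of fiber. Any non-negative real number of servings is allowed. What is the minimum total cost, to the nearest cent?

Compare the cost at each extreme point of the feasible region.
banana only: max(869/439, 6/2) = 3 servings → $1.35.
peanut butter only: max(869/194, 6/2) = 4.479 servings → $1.79.
banana + peanut butter with both tight: 1.171 servings and 1.829 servings → $1.26.
So the least-cost plan costs $1.26.

$1.26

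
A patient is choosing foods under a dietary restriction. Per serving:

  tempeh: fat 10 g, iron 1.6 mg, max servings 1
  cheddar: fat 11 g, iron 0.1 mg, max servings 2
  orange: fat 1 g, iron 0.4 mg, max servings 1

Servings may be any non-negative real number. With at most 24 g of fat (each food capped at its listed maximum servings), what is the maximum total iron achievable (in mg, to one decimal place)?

Iron per g fat: orange 0.4, tempeh 0.16, cheddar 0.009091.
Take 1 serving of orange: uses 1 g fat, +0.4 mg iron (running total 0.4 mg).
Take 1 serving of tempeh: uses 10 g fat, +1.6 mg iron (running total 2.0 mg).
Take 1.182 servings of cheddar: uses 13 g fat, +0.1 mg iron (running total 2.1 mg).
Filling greedily by iron-per-g fat is optimal for one linear limit, giving 2.1 mg.

2.1 mg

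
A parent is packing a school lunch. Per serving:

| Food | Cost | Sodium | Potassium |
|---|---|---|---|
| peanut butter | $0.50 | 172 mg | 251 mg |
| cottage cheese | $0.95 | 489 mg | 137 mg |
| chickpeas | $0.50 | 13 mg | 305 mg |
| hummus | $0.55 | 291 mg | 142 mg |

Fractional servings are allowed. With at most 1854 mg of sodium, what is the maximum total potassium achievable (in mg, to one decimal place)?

43497.7 mg

Potassium per mg sodium: chickpeas 23.46, peanut butter 1.459, hummus 0.488, cottage cheese 0.2802.
With no serving limits, spend the whole sodium allowance on chickpeas: 1854 mg / 13 mg × 305 mg = 43497.7 mg.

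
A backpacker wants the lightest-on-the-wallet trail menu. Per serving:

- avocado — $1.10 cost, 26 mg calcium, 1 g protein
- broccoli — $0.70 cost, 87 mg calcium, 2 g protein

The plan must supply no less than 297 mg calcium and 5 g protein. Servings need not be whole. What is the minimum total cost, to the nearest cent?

$2.39

Compare the cost at each extreme point of the feasible region.
avocado only: max(297/26, 5/1) = 11.42 servings → $12.57.
broccoli only: max(297/87, 5/2) = 3.414 servings → $2.39.
avocado + broccoli with both targets exact would need a negative amount; discard.
So the least-cost plan costs $2.39.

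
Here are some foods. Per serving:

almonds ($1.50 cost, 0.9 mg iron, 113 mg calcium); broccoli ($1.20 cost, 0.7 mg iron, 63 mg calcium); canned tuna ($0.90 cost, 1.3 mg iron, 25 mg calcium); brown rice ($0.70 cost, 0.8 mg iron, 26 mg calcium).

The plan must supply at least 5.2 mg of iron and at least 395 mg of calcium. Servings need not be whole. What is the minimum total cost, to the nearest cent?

A basic optimal solution has at most two foods positive. Try each food alone and each pair with both targets met exactly.
almonds only: max(5.2/0.9, 395/113) = 5.778 servings → $8.67.
broccoli only: max(5.2/0.7, 395/63) = 7.429 servings → $8.91.
canned tuna only: max(5.2/1.3, 395/25) = 15.8 servings → $14.22.
brown rice only: max(5.2/0.8, 395/26) = 15.19 servings → $10.63.
almonds + broccoli with both targets exact would need a negative amount; discard.
almonds + canned tuna with both tight: 3.083 servings and 1.866 servings → $6.30.
almonds + brown rice with both tight: 2.699 servings and 3.464 servings → $6.47.
broccoli + canned tuna with both tight: 5.955 servings and 0.7935 servings → $7.86.
broccoli + brown rice with both tight: 5.615 servings and 1.587 servings → $7.85.
canned tuna + brown rice with both targets exact would need a negative amount; discard.
The minimum over all feasible corners is $6.30.

$6.30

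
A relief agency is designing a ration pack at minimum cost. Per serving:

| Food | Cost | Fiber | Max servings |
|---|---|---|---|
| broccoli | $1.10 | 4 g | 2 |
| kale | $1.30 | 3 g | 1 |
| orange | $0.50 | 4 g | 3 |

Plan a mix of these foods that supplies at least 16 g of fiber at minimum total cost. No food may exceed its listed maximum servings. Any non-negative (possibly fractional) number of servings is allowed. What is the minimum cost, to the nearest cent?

Cost per g of fiber: orange $0.1250, broccoli $0.2750, kale $0.4333.
Take 3 servings of orange: +12.0 g fiber for $1.50 (total $1.50, still need 4.0 g).
Take 1 serving of broccoli: +4.0 g fiber for $1.10 (total $2.60, still need 0.0 g).
Filling from the cheapest source first is optimal under one linear minimum: $2.60.

$2.60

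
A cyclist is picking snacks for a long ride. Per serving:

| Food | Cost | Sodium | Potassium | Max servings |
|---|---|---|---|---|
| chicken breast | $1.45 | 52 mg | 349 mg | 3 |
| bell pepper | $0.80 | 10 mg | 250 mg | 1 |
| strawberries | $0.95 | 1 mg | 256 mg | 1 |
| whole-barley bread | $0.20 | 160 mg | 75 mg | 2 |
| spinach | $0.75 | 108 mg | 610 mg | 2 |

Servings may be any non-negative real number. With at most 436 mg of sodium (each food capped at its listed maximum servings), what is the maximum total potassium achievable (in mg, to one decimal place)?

2797.8 mg

Potassium per mg sodium: strawberries 256, bell pepper 25, chicken breast 6.712, spinach 5.648, whole-barley bread 0.4688.
Take 1 serving of strawberries: uses 1 mg sodium, +256.0 mg potassium (running total 256.0 mg).
Take 1 serving of bell pepper: uses 10 mg sodium, +250.0 mg potassium (running total 506.0 mg).
Take 3 servings of chicken breast: uses 156 mg sodium, +1047.0 mg potassium (running total 1553.0 mg).
Take 2 servings of spinach: uses 216 mg sodium, +1220.0 mg potassium (running total 2773.0 mg).
Take 0.3312 servings of whole-barley bread: uses 53 mg sodium, +24.8 mg potassium (running total 2797.8 mg).
Filling greedily by potassium-per-mg sodium is optimal for one linear limit, giving 2797.8 mg.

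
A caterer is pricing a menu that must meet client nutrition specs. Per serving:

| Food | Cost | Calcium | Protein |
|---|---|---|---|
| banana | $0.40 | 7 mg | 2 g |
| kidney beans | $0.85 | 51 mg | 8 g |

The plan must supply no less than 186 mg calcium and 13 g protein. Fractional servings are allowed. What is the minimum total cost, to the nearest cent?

For a min-cost LP with two ≥-constraints, a basic feasible solution has at most two positive variables.
banana only: max(186/7, 13/2) = 26.57 servings → $10.63.
kidney beans only: max(186/51, 13/8) = 3.647 servings → $3.10.
banana + kidney beans with both targets exact would need a negative amount; discard.
The minimum over all feasible corners is $3.10.

$3.10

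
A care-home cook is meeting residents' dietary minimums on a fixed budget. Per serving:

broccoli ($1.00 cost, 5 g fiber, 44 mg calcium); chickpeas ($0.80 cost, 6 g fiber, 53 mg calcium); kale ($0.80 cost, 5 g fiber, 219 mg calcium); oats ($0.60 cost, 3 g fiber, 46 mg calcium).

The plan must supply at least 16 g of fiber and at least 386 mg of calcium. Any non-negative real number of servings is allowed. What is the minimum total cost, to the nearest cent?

Minimising a linear cost over {fiber ≥ 16, calcium ≥ 386, servings ≥ 0} — the optimum is at a vertex, using one or two foods.
broccoli only: max(16/5, 386/44) = 8.773 servings → $8.77.
chickpeas only: max(16/6, 386/53) = 7.283 servings → $5.83.
kale only: max(16/5, 386/219) = 3.2 servings → $2.56.
oats only: max(16/3, 386/46) = 8.391 servings → $5.03.
broccoli + chickpeas: intersection lies outside the first quadrant.
broccoli + kale with both tight: 1.799 servings and 1.401 servings → $2.92.
broccoli + oats with both targets exact would need a negative amount; discard.
chickpeas + kale with both tight: 1.5 servings and 1.399 servings → $2.32.
chickpeas + oats: the both-tight solution has a negative serving — not a feasible corner.
kale + oats with both tight: 0.9883 servings and 3.686 servings → $3.00.
Cheapest feasible corner: $2.32.

$2.32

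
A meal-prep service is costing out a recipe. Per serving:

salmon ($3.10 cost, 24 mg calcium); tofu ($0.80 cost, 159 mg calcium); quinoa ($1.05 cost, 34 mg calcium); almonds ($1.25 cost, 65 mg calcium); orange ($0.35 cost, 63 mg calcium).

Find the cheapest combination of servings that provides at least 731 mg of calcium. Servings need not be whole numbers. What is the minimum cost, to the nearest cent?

Cost per mg of calcium: tofu $0.0050, orange $0.0056, almonds $0.0192, quinoa $0.0309, salmon $0.1292.
With no serving limits, use only tofu: 731 mg / 159 mg = 4.597 servings × $0.80 = $3.68.

$3.68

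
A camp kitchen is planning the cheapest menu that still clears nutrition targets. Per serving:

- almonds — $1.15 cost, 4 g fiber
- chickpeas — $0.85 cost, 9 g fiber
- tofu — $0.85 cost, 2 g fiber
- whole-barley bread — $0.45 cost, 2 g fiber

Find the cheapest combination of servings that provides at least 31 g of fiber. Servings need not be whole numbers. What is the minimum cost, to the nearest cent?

Cost per g of fiber: chickpeas $0.0944, whole-barley bread $0.2250, almonds $0.2875, tofu $0.4250.
With no serving limits, use only chickpeas: 31 g / 9 g = 3.444 servings × $0.85 = $2.93.

$2.93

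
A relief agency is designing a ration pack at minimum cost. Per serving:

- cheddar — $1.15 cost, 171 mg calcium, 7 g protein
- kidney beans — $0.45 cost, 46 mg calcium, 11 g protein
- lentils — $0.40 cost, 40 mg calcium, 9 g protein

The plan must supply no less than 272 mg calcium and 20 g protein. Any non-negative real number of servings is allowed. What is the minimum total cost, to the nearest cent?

An LP optimum is at a vertex; with two nutrient constraints at most two foods are used. Check each candidate.
cheddar only: max(272/171, 20/7) = 2.857 servings → $3.29.
kidney beans only: max(272/46, 20/11) = 5.913 servings → $2.66.
lentils only: max(272/40, 20/9) = 6.8 servings → $2.72.
cheddar + kidney beans with both tight: 1.329 servings and 0.9724 servings → $1.97.
cheddar + lentils with both tight: 1.309 servings and 1.204 servings → $1.99.
kidney beans + lentils: intersection lies outside the first quadrant.
So the least-cost plan costs $1.97.

$1.97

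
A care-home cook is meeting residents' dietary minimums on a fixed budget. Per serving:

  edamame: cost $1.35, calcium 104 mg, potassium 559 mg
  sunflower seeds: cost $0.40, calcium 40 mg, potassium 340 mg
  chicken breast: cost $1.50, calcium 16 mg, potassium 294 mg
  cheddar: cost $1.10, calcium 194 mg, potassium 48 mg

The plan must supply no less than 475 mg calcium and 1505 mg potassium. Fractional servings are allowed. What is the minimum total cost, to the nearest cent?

$3.42

Check every corner: each single food scaled to meet both minima, and each pair solved so both constraints bind.
edamame only: max(475/104, 1505/559) = 4.567 servings → $6.17.
sunflower seeds only: max(475/40, 1505/340) = 11.88 servings → $4.75.
chicken breast only: max(475/16, 1505/294) = 29.69 servings → $44.53.
cheddar only: max(475/194, 1505/48) = 31.35 servings → $34.49.
edamame + sunflower seeds: intersection lies outside the first quadrant.
edamame + chicken breast: the both-tight solution has a negative serving — not a feasible corner.
edamame + cheddar with both tight: 2.602 servings and 1.054 servings → $4.67.
sunflower seeds + chicken breast: intersection lies outside the first quadrant.
sunflower seeds + cheddar with both tight: 4.203 servings and 1.582 servings → $3.42.
chicken breast + cheddar with both tight: 4.784 servings and 2.054 servings → $9.43.
The minimum over all feasible corners is $3.42.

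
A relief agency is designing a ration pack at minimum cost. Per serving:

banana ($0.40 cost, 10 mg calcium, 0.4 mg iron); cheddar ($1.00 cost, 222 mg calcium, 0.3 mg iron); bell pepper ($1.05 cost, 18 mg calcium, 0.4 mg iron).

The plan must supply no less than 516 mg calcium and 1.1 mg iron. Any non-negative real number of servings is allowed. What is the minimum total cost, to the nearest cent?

$2.69

Minimising a linear cost over {calcium ≥ 516, iron ≥ 1.1, servings ≥ 0} — the optimum is at a vertex, using one or two foods.
banana only: max(516/10, 1.1/0.4) = 51.6 servings → $20.64.
cheddar only: max(516/222, 1.1/0.3) = 3.667 servings → $3.67.
bell pepper only: max(516/18, 1.1/0.4) = 28.67 servings → $30.10.
banana + cheddar with both tight: 1.042 servings and 2.277 servings → $2.69.
banana + bell pepper: the both-tight solution has a negative serving — not a feasible corner.
cheddar + bell pepper with both tight: 2.237 servings and 1.072 servings → $3.36.
The minimum over all feasible corners is $2.69.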